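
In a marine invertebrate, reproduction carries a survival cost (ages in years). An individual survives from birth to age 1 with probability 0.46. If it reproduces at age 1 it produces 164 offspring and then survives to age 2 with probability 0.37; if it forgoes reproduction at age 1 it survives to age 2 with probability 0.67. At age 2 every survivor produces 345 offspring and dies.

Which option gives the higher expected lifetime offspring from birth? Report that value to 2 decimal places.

breed at age 1: R₀ = 0.46 × (164 + 0.37 × 345) = 0.46 × 291.6500 = 134.1590
delay to age 2: R₀ = 0.46 × (0.67 × 345) = 0.46 × 231.1500 = 106.3290
Higher: breed at age 1 (134.1590).

134.16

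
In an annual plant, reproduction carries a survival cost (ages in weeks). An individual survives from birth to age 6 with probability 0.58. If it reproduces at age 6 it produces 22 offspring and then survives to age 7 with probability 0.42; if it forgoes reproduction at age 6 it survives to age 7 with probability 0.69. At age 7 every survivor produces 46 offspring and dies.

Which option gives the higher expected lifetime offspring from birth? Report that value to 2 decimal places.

breed at age 6: R₀ = 0.58 × (22 + 0.42 × 46) = 0.58 × 41.3200 = 23.9656
delay to age 7: R₀ = 0.58 × (0.69 × 46) = 0.58 × 31.7400 = 18.4092
Higher: breed at age 6 (23.9656).

23.97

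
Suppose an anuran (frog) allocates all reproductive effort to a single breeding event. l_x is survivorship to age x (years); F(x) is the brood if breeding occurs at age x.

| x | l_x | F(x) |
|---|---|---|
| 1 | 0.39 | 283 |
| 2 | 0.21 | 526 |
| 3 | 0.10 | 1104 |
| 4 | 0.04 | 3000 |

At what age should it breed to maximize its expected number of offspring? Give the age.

4

Expected offspring if breeding at age x = l_x × F(x):
  age 1: 0.39 × 283 = 110.370
  age 2: 0.21 × 526 = 110.460
  age 3: 0.10 × 1104 = 110.400
  age 4: 0.04 × 3000 = 120.000
Maximum at age 4 (120.000).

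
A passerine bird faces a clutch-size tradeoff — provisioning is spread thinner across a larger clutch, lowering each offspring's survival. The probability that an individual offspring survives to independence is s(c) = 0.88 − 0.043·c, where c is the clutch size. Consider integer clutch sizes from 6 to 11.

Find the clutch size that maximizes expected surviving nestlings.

Expected surviving nestlings = c × s(c):
  c=6: 6 × 0.622 = 3.732
  c=7: 7 × 0.579 = 4.053
  c=8: 8 × 0.536 = 4.288
  c=9: 9 × 0.493 = 4.437
  c=10: 10 × 0.450 = 4.500
  c=11: 11 × 0.407 = 4.477
Maximum at c = 10 (4.500 surviving nestlings).

10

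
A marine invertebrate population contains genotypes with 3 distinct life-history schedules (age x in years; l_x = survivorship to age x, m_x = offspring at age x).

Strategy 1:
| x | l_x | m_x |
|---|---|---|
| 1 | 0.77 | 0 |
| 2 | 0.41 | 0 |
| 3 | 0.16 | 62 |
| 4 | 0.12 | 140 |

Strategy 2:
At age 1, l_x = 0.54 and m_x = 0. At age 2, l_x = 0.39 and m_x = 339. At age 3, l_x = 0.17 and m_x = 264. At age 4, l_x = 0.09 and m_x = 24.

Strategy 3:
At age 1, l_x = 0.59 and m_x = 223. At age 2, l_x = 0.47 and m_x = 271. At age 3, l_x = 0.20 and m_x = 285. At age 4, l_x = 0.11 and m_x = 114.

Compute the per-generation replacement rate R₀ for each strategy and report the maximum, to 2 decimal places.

328.48

Strategy 1: R₀ = 0.77×0 + 0.41×0 + 0.16×62 + 0.12×140 = 26.7200
Strategy 2: R₀ = 0.54×0 + 0.39×339 + 0.17×264 + 0.09×24 = 179.2500
Strategy 3: R₀ = 0.59×223 + 0.47×271 + 0.20×285 + 0.11×114 = 328.4800
Highest R₀: strategy 3 with 328.4800.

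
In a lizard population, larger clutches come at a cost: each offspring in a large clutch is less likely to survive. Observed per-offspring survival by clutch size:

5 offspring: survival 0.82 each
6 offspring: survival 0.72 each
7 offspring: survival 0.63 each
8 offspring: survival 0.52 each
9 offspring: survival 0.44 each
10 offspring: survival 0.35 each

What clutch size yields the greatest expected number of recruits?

Expected recruits = c × s(c):
  c=5: 5 × 0.82 = 4.100
  c=6: 6 × 0.72 = 4.320
  c=7: 7 × 0.63 = 4.410
  c=8: 8 × 0.52 = 4.160
  c=9: 9 × 0.44 = 3.960
  c=10: 10 × 0.35 = 3.500
Maximum at c = 7 (4.410 recruits).

7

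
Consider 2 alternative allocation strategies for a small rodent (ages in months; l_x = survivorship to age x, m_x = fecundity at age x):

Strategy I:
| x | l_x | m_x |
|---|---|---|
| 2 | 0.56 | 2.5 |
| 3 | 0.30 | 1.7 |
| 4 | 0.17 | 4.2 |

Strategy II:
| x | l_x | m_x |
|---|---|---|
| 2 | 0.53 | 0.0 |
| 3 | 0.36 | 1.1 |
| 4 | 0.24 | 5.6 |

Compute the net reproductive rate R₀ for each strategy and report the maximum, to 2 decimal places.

Strategy I: R₀ = 0.56×2.5 + 0.30×1.7 + 0.17×4.2 = 2.6240
Strategy II: R₀ = 0.53×0.0 + 0.36×1.1 + 0.24×5.6 = 1.7400
Highest R₀: strategy I with 2.6240.

2.62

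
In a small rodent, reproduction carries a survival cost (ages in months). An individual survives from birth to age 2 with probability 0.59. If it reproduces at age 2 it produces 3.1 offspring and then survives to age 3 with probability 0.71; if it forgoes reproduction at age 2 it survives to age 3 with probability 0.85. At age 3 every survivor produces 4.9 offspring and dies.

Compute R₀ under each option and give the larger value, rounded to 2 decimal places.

breed at age 2: R₀ = 0.59 × (3.1 + 0.71 × 4.9) = 0.59 × 6.5790 = 3.8816
delay to age 3: R₀ = 0.59 × (0.85 × 4.9) = 0.59 × 4.1650 = 2.4573
Higher: breed at age 2 (3.8816).

3.88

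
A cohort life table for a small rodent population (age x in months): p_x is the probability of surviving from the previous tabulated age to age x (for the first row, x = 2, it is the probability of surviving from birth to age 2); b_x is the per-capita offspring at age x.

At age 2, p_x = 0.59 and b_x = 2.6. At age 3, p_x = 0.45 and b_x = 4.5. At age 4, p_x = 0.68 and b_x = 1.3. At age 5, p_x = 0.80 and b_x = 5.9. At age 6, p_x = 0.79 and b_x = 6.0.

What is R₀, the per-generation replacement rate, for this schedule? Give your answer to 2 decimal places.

4.50

Survivorship from birth: l_x = p_2·p_3·…·p_x.
  l_2 = 0.59000
  l_3 = 0.26550
  l_4 = 0.18054
  l_5 = 0.14443
  l_6 = 0.11410
R₀ = Σ l_x b_x:
  age 2: 0.59000 × 2.6 = 1.5340
  age 3: 0.26550 × 4.5 = 1.1947
  age 4: 0.18054 × 1.3 = 0.2347
  age 5: 0.14443 × 5.9 = 0.8521
  age 6: 0.11410 × 6.0 = 0.6846
R₀ = 1.5340 + 1.1947 + 0.2347 + 0.8521 + 0.6846 = 4.5002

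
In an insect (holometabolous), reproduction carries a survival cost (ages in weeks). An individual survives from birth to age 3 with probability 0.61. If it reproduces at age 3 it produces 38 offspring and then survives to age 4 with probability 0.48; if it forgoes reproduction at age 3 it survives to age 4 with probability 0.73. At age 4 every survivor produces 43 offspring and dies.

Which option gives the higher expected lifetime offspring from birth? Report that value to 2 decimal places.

35.77

breed at age 3: R₀ = 0.61 × (38 + 0.48 × 43) = 0.61 × 58.6400 = 35.7704
delay to age 4: R₀ = 0.61 × (0.73 × 43) = 0.61 × 31.3900 = 19.1479
Higher: breed at age 3 (35.7704).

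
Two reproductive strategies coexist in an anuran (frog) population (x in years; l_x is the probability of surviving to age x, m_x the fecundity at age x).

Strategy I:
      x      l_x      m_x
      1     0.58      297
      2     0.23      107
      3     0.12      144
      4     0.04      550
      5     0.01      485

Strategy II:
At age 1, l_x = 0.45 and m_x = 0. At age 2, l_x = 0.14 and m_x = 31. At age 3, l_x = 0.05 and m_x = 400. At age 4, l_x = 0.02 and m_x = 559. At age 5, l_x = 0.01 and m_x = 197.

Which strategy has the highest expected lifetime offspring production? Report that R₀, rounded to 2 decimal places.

Strategy I: R₀ = 0.58×297 + 0.23×107 + 0.12×144 + 0.04×550 + 0.01×485 = 241.0000
Strategy II: R₀ = 0.45×0 + 0.14×31 + 0.05×400 + 0.02×559 + 0.01×197 = 37.4900
Highest R₀: strategy I with 241.0000.

241.00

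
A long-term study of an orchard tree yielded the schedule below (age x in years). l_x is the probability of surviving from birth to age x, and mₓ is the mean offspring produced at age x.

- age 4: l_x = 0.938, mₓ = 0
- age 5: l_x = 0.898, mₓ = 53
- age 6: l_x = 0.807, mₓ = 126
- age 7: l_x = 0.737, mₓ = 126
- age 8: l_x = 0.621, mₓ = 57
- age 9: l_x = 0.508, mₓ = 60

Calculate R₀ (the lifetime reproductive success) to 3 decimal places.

308.015

R₀ = Σ l_x mₓ:
  age 4: 0.938 × 0 = 0.0000
  age 5: 0.898 × 53 = 47.5940
  age 6: 0.807 × 126 = 101.6820
  age 7: 0.737 × 126 = 92.8620
  age 8: 0.621 × 57 = 35.3970
  age 9: 0.508 × 60 = 30.4800
R₀ = 0.0000 + 47.5940 + 101.6820 + 92.8620 + 35.3970 + 30.4800 = 308.0150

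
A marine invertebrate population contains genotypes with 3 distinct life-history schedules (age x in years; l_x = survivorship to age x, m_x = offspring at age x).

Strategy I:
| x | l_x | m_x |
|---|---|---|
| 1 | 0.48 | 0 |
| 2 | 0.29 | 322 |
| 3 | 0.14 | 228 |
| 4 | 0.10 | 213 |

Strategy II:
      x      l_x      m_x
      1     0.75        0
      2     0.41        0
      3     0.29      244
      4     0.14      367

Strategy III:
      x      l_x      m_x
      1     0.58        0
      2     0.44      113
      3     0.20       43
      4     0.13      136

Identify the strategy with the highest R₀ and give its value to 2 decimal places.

146.60

Strategy I: R₀ = 0.48×0 + 0.29×322 + 0.14×228 + 0.10×213 = 146.6000
Strategy II: R₀ = 0.75×0 + 0.41×0 + 0.29×244 + 0.14×367 = 122.1400
Strategy III: R₀ = 0.58×0 + 0.44×113 + 0.20×43 + 0.13×136 = 76.0000
Highest R₀: strategy I with 146.6000.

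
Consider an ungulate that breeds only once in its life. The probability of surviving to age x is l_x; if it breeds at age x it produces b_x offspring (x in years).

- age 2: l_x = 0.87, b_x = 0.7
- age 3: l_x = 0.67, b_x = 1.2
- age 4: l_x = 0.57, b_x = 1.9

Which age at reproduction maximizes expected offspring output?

Expected offspring if breeding at age x = l_x × b_x:
  age 2: 0.87 × 0.7 = 0.609
  age 3: 0.67 × 1.2 = 0.804
  age 4: 0.57 × 1.9 = 1.083
Maximum at age 4 (1.083).

4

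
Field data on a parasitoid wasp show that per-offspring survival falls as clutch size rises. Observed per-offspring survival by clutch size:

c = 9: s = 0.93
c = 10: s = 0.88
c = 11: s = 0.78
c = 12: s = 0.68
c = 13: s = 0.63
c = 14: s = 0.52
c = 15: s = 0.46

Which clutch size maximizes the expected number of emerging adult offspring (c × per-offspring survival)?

Expected emerging adult offspring = c × s(c):
  c=9: 9 × 0.93 = 8.370
  c=10: 10 × 0.88 = 8.800
  c=11: 11 × 0.78 = 8.580
  c=12: 12 × 0.68 = 8.160
  c=13: 13 × 0.63 = 8.190
  c=14: 14 × 0.52 = 7.280
  c=15: 15 × 0.46 = 6.900
Maximum at c = 10 (8.800 emerging adult offspring).

10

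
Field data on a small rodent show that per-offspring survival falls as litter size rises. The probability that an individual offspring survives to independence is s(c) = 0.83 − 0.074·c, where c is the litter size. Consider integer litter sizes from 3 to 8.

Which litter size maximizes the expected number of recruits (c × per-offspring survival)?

Expected recruits = c × s(c):
  c=3: 3 × 0.608 = 1.824
  c=4: 4 × 0.534 = 2.136
  c=5: 5 × 0.460 = 2.300
  c=6: 6 × 0.386 = 2.316
  c=7: 7 × 0.312 = 2.184
  c=8: 8 × 0.238 = 1.904
Maximum at c = 6 (2.316 recruits).

6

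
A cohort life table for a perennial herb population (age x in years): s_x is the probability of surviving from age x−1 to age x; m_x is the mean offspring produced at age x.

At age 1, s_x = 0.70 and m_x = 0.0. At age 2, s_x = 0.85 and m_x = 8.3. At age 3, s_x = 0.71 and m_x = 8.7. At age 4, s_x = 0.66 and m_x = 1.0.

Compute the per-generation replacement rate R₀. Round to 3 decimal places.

8.893

Survivorship from birth: l_x = s_1·s_2·…·s_x.
  l_1 = 0.70000
  l_2 = 0.59500
  l_3 = 0.42245
  l_4 = 0.27882
R₀ = Σ l_x m_x:
  age 1: 0.70000 × 0.0 = 0.0000
  age 2: 0.59500 × 8.3 = 4.9385
  age 3: 0.42245 × 8.7 = 3.6753
  age 4: 0.27882 × 1.0 = 0.2788
R₀ = 0.0000 + 4.9385 + 3.6753 + 0.2788 = 8.8926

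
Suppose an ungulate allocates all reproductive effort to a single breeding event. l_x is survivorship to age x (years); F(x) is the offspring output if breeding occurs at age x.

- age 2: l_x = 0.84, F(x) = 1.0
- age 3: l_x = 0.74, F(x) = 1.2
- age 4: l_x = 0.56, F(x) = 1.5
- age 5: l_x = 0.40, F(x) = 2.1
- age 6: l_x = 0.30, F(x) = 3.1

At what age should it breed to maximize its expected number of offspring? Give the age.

Expected offspring if breeding at age x = l_x × F(x):
  age 2: 0.84 × 1.0 = 0.840
  age 3: 0.74 × 1.2 = 0.888
  age 4: 0.56 × 1.5 = 0.840
  age 5: 0.40 × 2.1 = 0.840
  age 6: 0.30 × 3.1 = 0.930
Maximum at age 6 (0.930).

6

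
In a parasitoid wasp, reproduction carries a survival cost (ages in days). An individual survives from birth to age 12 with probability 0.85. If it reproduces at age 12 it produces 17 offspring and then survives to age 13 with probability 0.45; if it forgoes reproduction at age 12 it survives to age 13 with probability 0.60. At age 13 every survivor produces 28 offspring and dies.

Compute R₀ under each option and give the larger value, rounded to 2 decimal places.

25.16

breed at age 12: R₀ = 0.85 × (17 + 0.45 × 28) = 0.85 × 29.6000 = 25.1600
delay to age 13: R₀ = 0.85 × (0.60 × 28) = 0.85 × 16.8000 = 14.2800
Higher: breed at age 12 (25.1600).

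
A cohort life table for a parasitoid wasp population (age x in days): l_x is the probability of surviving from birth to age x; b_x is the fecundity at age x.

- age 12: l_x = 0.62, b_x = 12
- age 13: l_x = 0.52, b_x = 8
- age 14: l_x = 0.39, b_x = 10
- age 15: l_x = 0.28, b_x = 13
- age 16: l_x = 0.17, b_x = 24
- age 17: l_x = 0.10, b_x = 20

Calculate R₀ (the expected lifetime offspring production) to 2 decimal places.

R₀ = Σ l_x b_x:
  age 12: 0.62 × 12 = 7.4400
  age 13: 0.52 × 8 = 4.1600
  age 14: 0.39 × 10 = 3.9000
  age 15: 0.28 × 13 = 3.6400
  age 16: 0.17 × 24 = 4.0800
  age 17: 0.10 × 20 = 2.0000
R₀ = 7.4400 + 4.1600 + 3.9000 + 3.6400 + 4.0800 + 2.0000 = 25.2200

25.22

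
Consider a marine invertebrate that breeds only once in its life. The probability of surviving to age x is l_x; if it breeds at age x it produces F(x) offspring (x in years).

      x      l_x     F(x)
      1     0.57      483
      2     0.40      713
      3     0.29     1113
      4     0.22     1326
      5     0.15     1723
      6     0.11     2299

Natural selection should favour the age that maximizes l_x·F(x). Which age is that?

3

Expected offspring if breeding at age x = l_x × F(x):
  age 1: 0.57 × 483 = 275.310
  age 2: 0.40 × 713 = 285.200
  age 3: 0.29 × 1113 = 322.770
  age 4: 0.22 × 1326 = 291.720
  age 5: 0.15 × 1723 = 258.450
  age 6: 0.11 × 2299 = 252.890
Maximum at age 3 (322.770).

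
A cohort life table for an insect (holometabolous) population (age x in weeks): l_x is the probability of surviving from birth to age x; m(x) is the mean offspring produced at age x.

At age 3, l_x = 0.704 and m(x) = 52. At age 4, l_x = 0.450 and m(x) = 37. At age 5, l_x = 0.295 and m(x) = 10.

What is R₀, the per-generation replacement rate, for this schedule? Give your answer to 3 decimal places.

R₀ = Σ l_x m(x):
  age 3: 0.704 × 52 = 36.6080
  age 4: 0.450 × 37 = 16.6500
  age 5: 0.295 × 10 = 2.9500
R₀ = 36.6080 + 16.6500 + 2.9500 = 56.2080

56.208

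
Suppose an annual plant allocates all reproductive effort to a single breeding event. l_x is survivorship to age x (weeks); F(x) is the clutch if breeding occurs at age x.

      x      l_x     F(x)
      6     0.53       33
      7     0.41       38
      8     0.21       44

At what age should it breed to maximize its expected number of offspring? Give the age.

6

Expected offspring if breeding at age x = l_x × F(x):
  age 6: 0.53 × 33 = 17.490
  age 7: 0.41 × 38 = 15.580
  age 8: 0.21 × 44 = 9.240
Maximum at age 6 (17.490).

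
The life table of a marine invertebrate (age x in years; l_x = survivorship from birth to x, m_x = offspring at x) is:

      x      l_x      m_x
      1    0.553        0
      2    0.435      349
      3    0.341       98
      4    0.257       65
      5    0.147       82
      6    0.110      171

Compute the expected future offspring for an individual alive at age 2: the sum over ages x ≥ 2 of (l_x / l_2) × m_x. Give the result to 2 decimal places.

l_2 = 0.435. Conditional survival from age 2 to x is l_x / l_2.
  x=2: (0.435/0.435) × 349 = 349.0000
  x=3: (0.341/0.435) × 98 = 76.8230
  x=4: (0.257/0.435) × 65 = 38.4023
  x=5: (0.147/0.435) × 82 = 27.7103
  x=6: (0.110/0.435) × 171 = 43.2414
Sum = 349.0000 + 76.8230 + 38.4023 + 27.7103 + 43.2414 = 535.1770

535.18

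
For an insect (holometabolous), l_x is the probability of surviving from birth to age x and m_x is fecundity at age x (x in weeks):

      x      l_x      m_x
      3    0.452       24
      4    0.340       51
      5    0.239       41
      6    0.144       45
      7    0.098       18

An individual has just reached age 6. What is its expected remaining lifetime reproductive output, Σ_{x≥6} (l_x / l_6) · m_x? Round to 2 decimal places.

l_6 = 0.144. Conditional survival from age 6 to x is l_x / l_6.
  x=6: (0.144/0.144) × 45 = 45.0000
  x=7: (0.098/0.144) × 18 = 12.2500
Sum = 45.0000 + 12.2500 = 57.2500

57.25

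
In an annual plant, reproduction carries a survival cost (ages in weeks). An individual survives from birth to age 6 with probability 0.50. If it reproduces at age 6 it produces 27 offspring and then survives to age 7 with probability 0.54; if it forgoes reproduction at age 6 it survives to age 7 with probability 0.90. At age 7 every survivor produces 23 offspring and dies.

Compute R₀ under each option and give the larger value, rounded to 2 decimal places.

19.71

breed at age 6: R₀ = 0.50 × (27 + 0.54 × 23) = 0.50 × 39.4200 = 19.7100
delay to age 7: R₀ = 0.50 × (0.90 × 23) = 0.50 × 20.7000 = 10.3500
Higher: breed at age 6 (19.7100).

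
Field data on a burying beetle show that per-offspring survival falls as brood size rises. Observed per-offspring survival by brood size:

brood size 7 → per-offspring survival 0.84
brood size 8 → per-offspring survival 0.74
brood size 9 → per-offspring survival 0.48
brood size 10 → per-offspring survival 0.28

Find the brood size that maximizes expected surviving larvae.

Expected surviving larvae = c × s(c):
  c=7: 7 × 0.84 = 5.880
  c=8: 8 × 0.74 = 5.920
  c=9: 9 × 0.48 = 4.320
  c=10: 10 × 0.28 = 2.800
Maximum at c = 8 (5.920 surviving larvae).

8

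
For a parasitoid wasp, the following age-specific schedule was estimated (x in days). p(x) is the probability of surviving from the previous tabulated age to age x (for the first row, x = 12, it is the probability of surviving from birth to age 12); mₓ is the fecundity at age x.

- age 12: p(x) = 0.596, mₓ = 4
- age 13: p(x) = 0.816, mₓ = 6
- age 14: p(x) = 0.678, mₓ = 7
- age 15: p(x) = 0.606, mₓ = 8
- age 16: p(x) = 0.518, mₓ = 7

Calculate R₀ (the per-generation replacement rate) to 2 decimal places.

9.93

Survivorship from birth: l_x = p_12·p_13·…·p_x.
  l_12 = 0.59600
  l_13 = 0.48634
  l_14 = 0.32974
  l_15 = 0.19982
  l_16 = 0.10351
R₀ = Σ l_x mₓ:
  age 12: 0.59600 × 4 = 2.3840
  age 13: 0.48634 × 6 = 2.9180
  age 14: 0.32974 × 7 = 2.3082
  age 15: 0.19982 × 8 = 1.5986
  age 16: 0.10351 × 7 = 0.7246
R₀ = 2.3840 + 2.9180 + 2.3082 + 1.5986 + 0.7246 = 9.9333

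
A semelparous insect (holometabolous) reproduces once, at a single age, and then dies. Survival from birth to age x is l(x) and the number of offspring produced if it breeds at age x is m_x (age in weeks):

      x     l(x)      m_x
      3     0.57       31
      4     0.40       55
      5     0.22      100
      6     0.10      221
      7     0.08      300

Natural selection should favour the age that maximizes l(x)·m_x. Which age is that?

Expected offspring if breeding at age x = l(x) × m_x:
  age 3: 0.57 × 31 = 17.670
  age 4: 0.40 × 55 = 22.000
  age 5: 0.22 × 100 = 22.000
  age 6: 0.10 × 221 = 22.100
  age 7: 0.08 × 300 = 24.000
Maximum at age 7 (24.000).

7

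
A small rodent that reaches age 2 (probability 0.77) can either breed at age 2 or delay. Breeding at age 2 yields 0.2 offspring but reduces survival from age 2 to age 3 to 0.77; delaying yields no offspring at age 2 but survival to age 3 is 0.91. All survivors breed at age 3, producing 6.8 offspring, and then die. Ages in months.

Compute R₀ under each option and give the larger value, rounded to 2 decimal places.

4.76

breed at age 2: R₀ = 0.77 × (0.2 + 0.77 × 6.8) = 0.77 × 5.4360 = 4.1857
delay to age 3: R₀ = 0.77 × (0.91 × 6.8) = 0.77 × 6.1880 = 4.7648
Higher: delay to age 3 (4.7648).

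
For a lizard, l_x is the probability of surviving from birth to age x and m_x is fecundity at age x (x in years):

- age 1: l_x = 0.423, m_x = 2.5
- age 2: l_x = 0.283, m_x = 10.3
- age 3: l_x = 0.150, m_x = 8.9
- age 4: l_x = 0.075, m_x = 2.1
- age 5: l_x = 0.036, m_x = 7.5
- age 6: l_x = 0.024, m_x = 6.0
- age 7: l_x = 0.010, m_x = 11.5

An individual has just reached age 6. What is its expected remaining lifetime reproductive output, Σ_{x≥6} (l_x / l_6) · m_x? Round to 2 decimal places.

10.79

l_6 = 0.024. Conditional survival from age 6 to x is l_x / l_6.
  x=6: (0.024/0.024) × 6.0 = 6.0000
  x=7: (0.010/0.024) × 11.5 = 4.7917
Sum = 6.0000 + 4.7917 = 10.7917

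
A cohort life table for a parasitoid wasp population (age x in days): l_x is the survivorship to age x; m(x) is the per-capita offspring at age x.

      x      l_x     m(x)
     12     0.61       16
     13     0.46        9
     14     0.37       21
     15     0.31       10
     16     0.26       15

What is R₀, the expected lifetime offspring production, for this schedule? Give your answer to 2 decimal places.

R₀ = Σ l_x m(x):
  age 12: 0.61 × 16 = 9.7600
  age 13: 0.46 × 9 = 4.1400
  age 14: 0.37 × 21 = 7.7700
  age 15: 0.31 × 10 = 3.1000
  age 16: 0.26 × 15 = 3.9000
R₀ = 9.7600 + 4.1400 + 7.7700 + 3.1000 + 3.9000 = 28.6700

28.67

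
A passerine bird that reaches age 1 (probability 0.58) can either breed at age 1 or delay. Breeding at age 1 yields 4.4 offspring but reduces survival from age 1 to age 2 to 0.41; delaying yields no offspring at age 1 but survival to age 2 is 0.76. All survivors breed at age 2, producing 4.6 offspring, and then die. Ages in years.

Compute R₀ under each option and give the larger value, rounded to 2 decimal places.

3.65

breed at age 1: R₀ = 0.58 × (4.4 + 0.41 × 4.6) = 0.58 × 6.2860 = 3.6459
delay to age 2: R₀ = 0.58 × (0.76 × 4.6) = 0.58 × 3.4960 = 2.0277
Higher: breed at age 1 (3.6459).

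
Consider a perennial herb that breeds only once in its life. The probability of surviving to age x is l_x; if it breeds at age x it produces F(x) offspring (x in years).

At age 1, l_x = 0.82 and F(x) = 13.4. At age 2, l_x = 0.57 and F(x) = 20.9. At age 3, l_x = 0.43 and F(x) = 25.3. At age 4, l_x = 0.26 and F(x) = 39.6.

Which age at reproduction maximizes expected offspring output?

Expected offspring if breeding at age x = l_x × F(x):
  age 1: 0.82 × 13.4 = 10.988
  age 2: 0.57 × 20.9 = 11.913
  age 3: 0.43 × 25.3 = 10.879
  age 4: 0.26 × 39.6 = 10.296
Maximum at age 2 (11.913).

2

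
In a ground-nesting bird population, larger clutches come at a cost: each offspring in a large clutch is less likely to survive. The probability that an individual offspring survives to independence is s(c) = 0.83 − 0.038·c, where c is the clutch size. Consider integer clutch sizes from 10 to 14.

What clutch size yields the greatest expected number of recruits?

11

Expected recruits = c × s(c):
  c=10: 10 × 0.450 = 4.500
  c=11: 11 × 0.412 = 4.532
  c=12: 12 × 0.374 = 4.488
  c=13: 13 × 0.336 = 4.368
  c=14: 14 × 0.298 = 4.172
Maximum at c = 11 (4.532 recruits).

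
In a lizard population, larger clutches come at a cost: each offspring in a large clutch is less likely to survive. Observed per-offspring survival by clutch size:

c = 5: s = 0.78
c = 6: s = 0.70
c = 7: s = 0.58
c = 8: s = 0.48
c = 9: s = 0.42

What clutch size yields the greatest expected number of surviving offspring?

Expected surviving offspring = c × s(c):
  c=5: 5 × 0.78 = 3.900
  c=6: 6 × 0.70 = 4.200
  c=7: 7 × 0.58 = 4.060
  c=8: 8 × 0.48 = 3.840
  c=9: 9 × 0.42 = 3.780
Maximum at c = 6 (4.200 surviving offspring).

6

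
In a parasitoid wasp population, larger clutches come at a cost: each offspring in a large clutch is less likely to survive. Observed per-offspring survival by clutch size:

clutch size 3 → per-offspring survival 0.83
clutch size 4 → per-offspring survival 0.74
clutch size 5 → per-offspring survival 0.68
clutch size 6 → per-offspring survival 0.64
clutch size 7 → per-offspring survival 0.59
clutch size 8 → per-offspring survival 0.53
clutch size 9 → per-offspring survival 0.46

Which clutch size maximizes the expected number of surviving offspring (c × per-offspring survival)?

8

Expected surviving offspring = c × s(c):
  c=3: 3 × 0.83 = 2.490
  c=4: 4 × 0.74 = 2.960
  c=5: 5 × 0.68 = 3.400
  c=6: 6 × 0.64 = 3.840
  c=7: 7 × 0.59 = 4.130
  c=8: 8 × 0.53 = 4.240
  c=9: 9 × 0.46 = 4.140
Maximum at c = 8 (4.240 surviving offspring).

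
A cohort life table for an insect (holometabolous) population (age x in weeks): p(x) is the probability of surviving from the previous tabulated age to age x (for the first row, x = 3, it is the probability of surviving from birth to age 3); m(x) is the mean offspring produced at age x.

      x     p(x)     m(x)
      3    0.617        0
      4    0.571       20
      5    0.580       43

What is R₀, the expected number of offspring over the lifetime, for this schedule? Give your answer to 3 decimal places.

Survivorship from birth: l_x = p_3·p_4·…·p_x.
  l_3 = 0.61700
  l_4 = 0.35231
  l_5 = 0.20434
R₀ = Σ l_x m(x):
  age 3: 0.61700 × 0 = 0.0000
  age 4: 0.35231 × 20 = 7.0462
  age 5: 0.20434 × 43 = 8.7866
R₀ = 0.0000 + 7.0462 + 8.7866 = 15.8328

15.833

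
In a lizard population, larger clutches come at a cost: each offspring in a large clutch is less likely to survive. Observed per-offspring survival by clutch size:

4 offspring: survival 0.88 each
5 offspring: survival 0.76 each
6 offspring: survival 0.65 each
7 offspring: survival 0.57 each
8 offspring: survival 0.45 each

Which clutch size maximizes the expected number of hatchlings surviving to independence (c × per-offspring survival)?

7

Expected hatchlings surviving to independence = c × s(c):
  c=4: 4 × 0.88 = 3.520
  c=5: 5 × 0.76 = 3.800
  c=6: 6 × 0.65 = 3.900
  c=7: 7 × 0.57 = 3.990
  c=8: 8 × 0.45 = 3.600
Maximum at c = 7 (3.990 hatchlings surviving to independence).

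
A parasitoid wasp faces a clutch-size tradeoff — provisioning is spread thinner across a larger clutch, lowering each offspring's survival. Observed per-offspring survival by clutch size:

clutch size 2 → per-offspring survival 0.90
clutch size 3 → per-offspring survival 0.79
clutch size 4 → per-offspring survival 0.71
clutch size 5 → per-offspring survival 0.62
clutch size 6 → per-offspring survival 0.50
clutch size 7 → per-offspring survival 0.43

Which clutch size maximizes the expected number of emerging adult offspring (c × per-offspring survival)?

Expected emerging adult offspring = c × s(c):
  c=2: 2 × 0.90 = 1.800
  c=3: 3 × 0.79 = 2.370
  c=4: 4 × 0.71 = 2.840
  c=5: 5 × 0.62 = 3.100
  c=6: 6 × 0.50 = 3.000
  c=7: 7 × 0.43 = 3.010
Maximum at c = 5 (3.100 emerging adult offspring).

5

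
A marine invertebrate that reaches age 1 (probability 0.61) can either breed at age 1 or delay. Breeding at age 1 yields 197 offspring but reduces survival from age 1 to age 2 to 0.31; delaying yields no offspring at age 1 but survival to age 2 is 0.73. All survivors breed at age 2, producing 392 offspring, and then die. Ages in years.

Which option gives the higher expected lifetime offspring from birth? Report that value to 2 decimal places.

breed at age 1: R₀ = 0.61 × (197 + 0.31 × 392) = 0.61 × 318.5200 = 194.2972
delay to age 2: R₀ = 0.61 × (0.73 × 392) = 0.61 × 286.1600 = 174.5576
Higher: breed at age 1 (194.2972).

194.30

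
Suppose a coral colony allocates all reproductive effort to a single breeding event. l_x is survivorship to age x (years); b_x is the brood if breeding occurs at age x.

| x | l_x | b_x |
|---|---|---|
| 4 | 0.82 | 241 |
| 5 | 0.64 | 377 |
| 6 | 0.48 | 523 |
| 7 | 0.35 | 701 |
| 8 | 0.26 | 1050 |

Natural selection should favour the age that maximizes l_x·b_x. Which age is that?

8

Expected offspring if breeding at age x = l_x × b_x:
  age 4: 0.82 × 241 = 197.620
  age 5: 0.64 × 377 = 241.280
  age 6: 0.48 × 523 = 251.040
  age 7: 0.35 × 701 = 245.350
  age 8: 0.26 × 1050 = 273.000
Maximum at age 8 (273.000).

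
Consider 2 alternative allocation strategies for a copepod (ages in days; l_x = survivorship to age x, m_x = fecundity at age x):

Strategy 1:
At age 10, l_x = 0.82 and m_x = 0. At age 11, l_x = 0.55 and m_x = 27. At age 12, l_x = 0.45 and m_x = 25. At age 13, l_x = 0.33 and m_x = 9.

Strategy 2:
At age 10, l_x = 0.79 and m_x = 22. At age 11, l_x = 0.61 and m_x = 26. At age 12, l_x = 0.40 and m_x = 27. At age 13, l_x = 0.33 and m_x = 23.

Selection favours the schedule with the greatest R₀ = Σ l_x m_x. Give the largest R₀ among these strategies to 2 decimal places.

51.63

Strategy 1: R₀ = 0.82×0 + 0.55×27 + 0.45×25 + 0.33×9 = 29.0700
Strategy 2: R₀ = 0.79×22 + 0.61×26 + 0.40×27 + 0.33×23 = 51.6300
Highest R₀: strategy 2 with 51.6300.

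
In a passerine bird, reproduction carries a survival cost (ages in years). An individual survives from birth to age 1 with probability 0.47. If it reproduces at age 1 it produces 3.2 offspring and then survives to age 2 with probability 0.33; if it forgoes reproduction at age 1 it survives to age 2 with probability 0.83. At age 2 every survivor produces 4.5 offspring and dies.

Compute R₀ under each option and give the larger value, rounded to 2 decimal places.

2.20

breed at age 1: R₀ = 0.47 × (3.2 + 0.33 × 4.5) = 0.47 × 4.6850 = 2.2020
delay to age 2: R₀ = 0.47 × (0.83 × 4.5) = 0.47 × 3.7350 = 1.7554
Higher: breed at age 1 (2.2020).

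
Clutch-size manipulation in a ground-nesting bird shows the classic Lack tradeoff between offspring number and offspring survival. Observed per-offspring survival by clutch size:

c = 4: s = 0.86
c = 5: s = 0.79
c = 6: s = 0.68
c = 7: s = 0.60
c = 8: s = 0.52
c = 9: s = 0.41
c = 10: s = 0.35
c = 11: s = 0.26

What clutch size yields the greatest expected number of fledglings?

Expected fledglings = c × s(c):
  c=4: 4 × 0.86 = 3.440
  c=5: 5 × 0.79 = 3.950
  c=6: 6 × 0.68 = 4.080
  c=7: 7 × 0.60 = 4.200
  c=8: 8 × 0.52 = 4.160
  c=9: 9 × 0.41 = 3.690
  c=10: 10 × 0.35 = 3.500
  c=11: 11 × 0.26 = 2.860
Maximum at c = 7 (4.200 fledglings).

7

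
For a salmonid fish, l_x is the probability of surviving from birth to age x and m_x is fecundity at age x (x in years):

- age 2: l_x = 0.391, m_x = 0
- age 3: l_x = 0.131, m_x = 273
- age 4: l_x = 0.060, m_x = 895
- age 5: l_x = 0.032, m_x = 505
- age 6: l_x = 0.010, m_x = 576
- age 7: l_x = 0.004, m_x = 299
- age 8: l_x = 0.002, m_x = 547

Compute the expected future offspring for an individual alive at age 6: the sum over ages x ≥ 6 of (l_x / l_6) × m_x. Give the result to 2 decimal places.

l_6 = 0.010. Conditional survival from age 6 to x is l_x / l_6.
  x=6: (0.010/0.010) × 576 = 576.0000
  x=7: (0.004/0.010) × 299 = 119.6000
  x=8: (0.002/0.010) × 547 = 109.4000
Sum = 576.0000 + 119.6000 + 109.4000 = 805.0000

805.00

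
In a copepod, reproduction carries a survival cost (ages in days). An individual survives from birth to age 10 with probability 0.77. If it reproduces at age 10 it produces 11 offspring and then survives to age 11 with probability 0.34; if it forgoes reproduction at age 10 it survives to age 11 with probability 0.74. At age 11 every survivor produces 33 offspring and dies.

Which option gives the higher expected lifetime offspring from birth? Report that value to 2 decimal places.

breed at age 10: R₀ = 0.77 × (11 + 0.34 × 33) = 0.77 × 22.2200 = 17.1094
delay to age 11: R₀ = 0.77 × (0.74 × 33) = 0.77 × 24.4200 = 18.8034
Higher: delay to age 11 (18.8034).

18.80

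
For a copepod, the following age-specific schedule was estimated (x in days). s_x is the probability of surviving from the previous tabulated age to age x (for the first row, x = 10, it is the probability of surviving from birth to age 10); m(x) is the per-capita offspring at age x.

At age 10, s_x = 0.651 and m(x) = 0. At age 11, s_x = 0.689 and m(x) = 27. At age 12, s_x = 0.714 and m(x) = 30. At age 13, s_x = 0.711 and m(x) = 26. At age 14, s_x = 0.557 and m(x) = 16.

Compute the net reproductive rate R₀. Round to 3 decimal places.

29.668

Survivorship from birth: l_x = s_10·s_11·…·s_x.
  l_10 = 0.65100
  l_11 = 0.44854
  l_12 = 0.32026
  l_13 = 0.22770
  l_14 = 0.12683
R₀ = Σ l_x m(x):
  age 10: 0.65100 × 0 = 0.0000
  age 11: 0.44854 × 27 = 12.1106
  age 12: 0.32026 × 30 = 9.6078
  age 13: 0.22770 × 26 = 5.9202
  age 14: 0.12683 × 16 = 2.0293
R₀ = 0.0000 + 12.1106 + 9.6078 + 5.9202 + 2.0293 = 29.6679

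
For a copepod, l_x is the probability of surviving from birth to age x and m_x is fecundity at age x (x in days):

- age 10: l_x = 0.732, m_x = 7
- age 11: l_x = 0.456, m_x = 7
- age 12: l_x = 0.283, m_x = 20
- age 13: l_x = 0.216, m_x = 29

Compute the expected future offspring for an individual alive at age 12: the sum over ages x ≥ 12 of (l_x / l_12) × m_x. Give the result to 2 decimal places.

42.13

l_12 = 0.283. Conditional survival from age 12 to x is l_x / l_12.
  x=12: (0.283/0.283) × 20 = 20.0000
  x=13: (0.216/0.283) × 29 = 22.1343
Sum = 20.0000 + 22.1343 = 42.1343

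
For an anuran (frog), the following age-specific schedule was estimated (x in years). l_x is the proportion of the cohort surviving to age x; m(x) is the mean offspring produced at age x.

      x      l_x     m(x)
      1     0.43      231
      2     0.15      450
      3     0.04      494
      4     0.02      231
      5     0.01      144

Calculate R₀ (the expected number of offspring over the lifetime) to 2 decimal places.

R₀ = Σ l_x m(x):
  age 1: 0.43 × 231 = 99.3300
  age 2: 0.15 × 450 = 67.5000
  age 3: 0.04 × 494 = 19.7600
  age 4: 0.02 × 231 = 4.6200
  age 5: 0.01 × 144 = 1.4400
R₀ = 99.3300 + 67.5000 + 19.7600 + 4.6200 + 1.4400 = 192.6500

192.65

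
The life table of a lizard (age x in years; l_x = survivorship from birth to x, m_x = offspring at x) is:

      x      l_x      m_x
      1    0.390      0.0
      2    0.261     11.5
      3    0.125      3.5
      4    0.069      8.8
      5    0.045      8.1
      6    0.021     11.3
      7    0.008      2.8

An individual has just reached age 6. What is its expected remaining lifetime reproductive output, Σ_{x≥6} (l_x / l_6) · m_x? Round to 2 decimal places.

l_6 = 0.021. Conditional survival from age 6 to x is l_x / l_6.
  x=6: (0.021/0.021) × 11.3 = 11.3000
  x=7: (0.008/0.021) × 2.8 = 1.0667
Sum = 11.3000 + 1.0667 = 12.3667

12.37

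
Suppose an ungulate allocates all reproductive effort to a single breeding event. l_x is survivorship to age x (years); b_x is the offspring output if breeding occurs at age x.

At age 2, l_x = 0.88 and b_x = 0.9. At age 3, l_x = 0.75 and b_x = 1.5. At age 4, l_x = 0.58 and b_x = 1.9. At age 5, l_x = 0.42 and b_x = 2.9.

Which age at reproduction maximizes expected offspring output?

5

Expected offspring if breeding at age x = l_x × b_x:
  age 2: 0.88 × 0.9 = 0.792
  age 3: 0.75 × 1.5 = 1.125
  age 4: 0.58 × 1.9 = 1.102
  age 5: 0.42 × 2.9 = 1.218
Maximum at age 5 (1.218).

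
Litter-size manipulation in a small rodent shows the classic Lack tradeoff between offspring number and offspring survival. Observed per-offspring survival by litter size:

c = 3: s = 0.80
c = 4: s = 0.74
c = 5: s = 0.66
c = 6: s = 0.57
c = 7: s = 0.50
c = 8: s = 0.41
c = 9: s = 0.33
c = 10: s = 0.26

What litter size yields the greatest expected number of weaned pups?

Expected weaned pups = c × s(c):
  c=3: 3 × 0.80 = 2.400
  c=4: 4 × 0.74 = 2.960
  c=5: 5 × 0.66 = 3.300
  c=6: 6 × 0.57 = 3.420
  c=7: 7 × 0.50 = 3.500
  c=8: 8 × 0.41 = 3.280
  c=9: 9 × 0.33 = 2.970
  c=10: 10 × 0.26 = 2.600
Maximum at c = 7 (3.500 weaned pups).

7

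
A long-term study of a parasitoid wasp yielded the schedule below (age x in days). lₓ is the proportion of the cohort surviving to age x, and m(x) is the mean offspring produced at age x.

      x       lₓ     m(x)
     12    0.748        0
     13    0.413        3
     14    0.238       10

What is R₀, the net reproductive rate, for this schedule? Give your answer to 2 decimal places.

3.62

R₀ = Σ lₓ m(x):
  age 12: 0.748 × 0 = 0.0000
  age 13: 0.413 × 3 = 1.2390
  age 14: 0.238 × 10 = 2.3800
R₀ = 0.0000 + 1.2390 + 2.3800 = 3.6190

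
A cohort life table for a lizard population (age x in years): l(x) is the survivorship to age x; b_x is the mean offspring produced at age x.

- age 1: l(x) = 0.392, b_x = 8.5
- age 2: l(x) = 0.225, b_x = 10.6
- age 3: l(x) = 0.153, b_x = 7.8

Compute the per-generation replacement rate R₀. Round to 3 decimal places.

R₀ = Σ l(x) b_x:
  age 1: 0.392 × 8.5 = 3.3320
  age 2: 0.225 × 10.6 = 2.3850
  age 3: 0.153 × 7.8 = 1.1934
R₀ = 3.3320 + 2.3850 + 1.1934 = 6.9104

6.910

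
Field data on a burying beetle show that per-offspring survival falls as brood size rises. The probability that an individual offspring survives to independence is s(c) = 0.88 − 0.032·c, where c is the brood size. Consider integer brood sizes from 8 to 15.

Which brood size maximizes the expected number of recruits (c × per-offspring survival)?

Expected recruits = c × s(c):
  c=8: 8 × 0.624 = 4.992
  c=9: 9 × 0.592 = 5.328
  c=10: 10 × 0.560 = 5.600
  c=11: 11 × 0.528 = 5.808
  c=12: 12 × 0.496 = 5.952
  c=13: 13 × 0.464 = 6.032
  c=14: 14 × 0.432 = 6.048
  c=15: 15 × 0.400 = 6.000
Maximum at c = 14 (6.048 recruits).

14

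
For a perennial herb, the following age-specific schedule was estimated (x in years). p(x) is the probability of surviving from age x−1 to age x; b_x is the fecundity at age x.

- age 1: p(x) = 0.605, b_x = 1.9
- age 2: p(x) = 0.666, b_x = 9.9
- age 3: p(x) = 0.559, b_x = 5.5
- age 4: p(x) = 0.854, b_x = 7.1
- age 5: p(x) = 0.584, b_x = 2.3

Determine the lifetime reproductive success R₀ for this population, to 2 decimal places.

Survivorship from birth: l_x = p_1·p_2·…·p_x.
  l_1 = 0.60500
  l_2 = 0.40293
  l_3 = 0.22524
  l_4 = 0.19235
  l_5 = 0.11233
R₀ = Σ l_x b_x:
  age 1: 0.60500 × 1.9 = 1.1495
  age 2: 0.40293 × 9.9 = 3.9890
  age 3: 0.22524 × 5.5 = 1.2388
  age 4: 0.19235 × 7.1 = 1.3657
  age 5: 0.11233 × 2.3 = 0.2584
R₀ = 1.1495 + 3.9890 + 1.2388 + 1.3657 + 0.2584 = 8.0014

8.00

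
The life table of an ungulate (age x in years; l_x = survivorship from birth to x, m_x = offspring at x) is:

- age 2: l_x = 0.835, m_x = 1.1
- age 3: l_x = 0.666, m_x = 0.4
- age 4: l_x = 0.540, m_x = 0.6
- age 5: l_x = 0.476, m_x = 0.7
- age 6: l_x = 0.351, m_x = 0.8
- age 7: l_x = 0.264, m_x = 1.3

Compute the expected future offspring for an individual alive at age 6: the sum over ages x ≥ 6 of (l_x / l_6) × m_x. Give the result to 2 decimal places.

1.78

l_6 = 0.351. Conditional survival from age 6 to x is l_x / l_6.
  x=6: (0.351/0.351) × 0.8 = 0.8000
  x=7: (0.264/0.351) × 1.3 = 0.9778
Sum = 0.8000 + 0.9778 = 1.7778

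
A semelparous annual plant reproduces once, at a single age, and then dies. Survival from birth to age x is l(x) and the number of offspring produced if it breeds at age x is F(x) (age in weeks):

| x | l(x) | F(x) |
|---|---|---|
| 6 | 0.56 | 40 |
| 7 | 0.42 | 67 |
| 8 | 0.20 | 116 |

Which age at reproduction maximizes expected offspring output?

Expected offspring if breeding at age x = l(x) × F(x):
  age 6: 0.56 × 40 = 22.400
  age 7: 0.42 × 67 = 28.140
  age 8: 0.20 × 116 = 23.200
Maximum at age 7 (28.140).

7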